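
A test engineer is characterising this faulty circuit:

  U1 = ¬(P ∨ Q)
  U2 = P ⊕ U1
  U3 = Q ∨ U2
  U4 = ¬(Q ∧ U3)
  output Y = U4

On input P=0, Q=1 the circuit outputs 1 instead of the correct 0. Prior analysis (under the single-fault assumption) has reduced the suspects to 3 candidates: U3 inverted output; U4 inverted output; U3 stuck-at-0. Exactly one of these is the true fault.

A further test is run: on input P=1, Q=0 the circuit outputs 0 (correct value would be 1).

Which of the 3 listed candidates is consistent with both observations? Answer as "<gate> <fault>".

Evaluate each candidate on input P=1, Q=0:
  U3 inverted output: U1=0, U2=1, U3=0 [inverted output], U4=1 → 1 — eliminated
  U4 inverted output: U1=0, U2=1, U3=1, U4=0 [inverted output] → 0 — matches
  U3 stuck-at-0: U1=0, U2=1, U3=0 [stuck-at-0], U4=1 → 1 — eliminated
Only U4 inverted output reproduces the observed 0.

U4 inverted output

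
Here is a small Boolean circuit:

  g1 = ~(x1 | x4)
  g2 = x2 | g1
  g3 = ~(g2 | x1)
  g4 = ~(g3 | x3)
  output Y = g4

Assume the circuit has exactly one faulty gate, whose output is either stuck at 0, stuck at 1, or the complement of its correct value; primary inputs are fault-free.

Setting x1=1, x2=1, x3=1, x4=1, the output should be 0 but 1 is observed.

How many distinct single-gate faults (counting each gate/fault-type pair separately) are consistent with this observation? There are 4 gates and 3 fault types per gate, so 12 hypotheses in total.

2

Fault-free: g1=0, g2=1, g3=0, g4=0 → 0. Observed 1.
  g1 stuck-at-0: output 0 ✗
  g1 stuck-at-1: output 0 ✗
  g1 inverted output: output 0 ✗
  g2 stuck-at-0: output 0 ✗
  g2 stuck-at-1: output 0 ✗
  g2 inverted output: output 0 ✗
  g3 stuck-at-0: output 0 ✗
  g3 stuck-at-1: output 0 ✗
  g3 inverted output: output 0 ✗
  g4 stuck-at-0: output 0 ✗
  g4 stuck-at-1: output 1 ✓
  g4 inverted output: output 1 ✓
Consistent faults: {g4 stuck-at-1, g4 inverted output} — 2 in all.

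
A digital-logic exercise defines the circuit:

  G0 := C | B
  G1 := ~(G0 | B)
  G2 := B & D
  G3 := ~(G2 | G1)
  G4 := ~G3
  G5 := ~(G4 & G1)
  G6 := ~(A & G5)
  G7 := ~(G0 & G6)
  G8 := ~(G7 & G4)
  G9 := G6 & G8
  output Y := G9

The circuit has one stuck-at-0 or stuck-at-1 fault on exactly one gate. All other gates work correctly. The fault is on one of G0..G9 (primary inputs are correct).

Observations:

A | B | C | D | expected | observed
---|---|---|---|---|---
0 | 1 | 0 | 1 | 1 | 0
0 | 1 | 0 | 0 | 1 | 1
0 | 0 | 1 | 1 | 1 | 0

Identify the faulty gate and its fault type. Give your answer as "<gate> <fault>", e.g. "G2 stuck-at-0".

G0 stuck-at-0

Fault-free values for test 1 (A=0, B=1, C=0, D=1): G0=1, G1=0, G2=1, G3=0, G4=1, G5=1, G6=1, G7=0, G8=1, G9=1, giving Y=1. Observed 0.
Test 1: faults giving observed 0 are {G0 stuck-at-0, G6 stuck-at-0, G7 stuck-at-1, G8 stuck-at-0, G9 stuck-at-0}.
Test 2 (A=0, B=1, C=0, D=0): fault-free G0=1, G1=0, G2=0, G3=1, G4=0, G5=1, G6=1, G7=0, G8=1, G9=1 → 1; observed 1. Eliminates G6 stuck-at-0, G8 stuck-at-0, G9 stuck-at-0.
Test 3 (A=0, B=0, C=1, D=1): fault-free G0=1, G1=0, G2=0, G3=1, G4=0, G5=1, G6=1, G7=0, G8=1, G9=1 → 1; observed 0. Eliminates G7 stuck-at-1.
Only G0 stuck-at-0 is consistent with every test.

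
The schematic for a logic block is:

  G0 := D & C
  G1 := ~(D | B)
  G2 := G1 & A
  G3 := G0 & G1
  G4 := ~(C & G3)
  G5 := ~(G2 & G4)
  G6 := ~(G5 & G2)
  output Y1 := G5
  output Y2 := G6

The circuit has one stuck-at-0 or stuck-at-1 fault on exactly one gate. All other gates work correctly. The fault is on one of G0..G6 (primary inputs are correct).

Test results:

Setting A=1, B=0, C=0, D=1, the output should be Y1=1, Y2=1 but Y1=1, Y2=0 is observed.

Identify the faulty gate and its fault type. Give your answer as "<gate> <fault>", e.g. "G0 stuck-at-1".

Fault-free values for test 1 (A=1, B=0, C=0, D=1): G0=0, G1=0, G2=0, G3=0, G4=1, G5=1, G6=1, giving Y1=1, Y2=1. Observed Y1=1, Y2=0.
Test 1: faults giving observed Y1=1, Y2=0 are {G6 stuck-at-0}.
Only G6 stuck-at-0 is consistent with every test.

G6 stuck-at-0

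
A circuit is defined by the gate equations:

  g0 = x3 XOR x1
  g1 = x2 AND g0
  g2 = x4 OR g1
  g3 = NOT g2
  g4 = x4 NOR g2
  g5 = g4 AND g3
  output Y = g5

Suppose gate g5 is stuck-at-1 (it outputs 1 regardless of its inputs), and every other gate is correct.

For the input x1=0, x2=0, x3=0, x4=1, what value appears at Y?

Propagate with g5 forced: g0=0, g1=0, g2=1, g3=0, g4=0, g5=1 [stuck-at-1].
So Y = 1. (Without the fault it would be 0.)

1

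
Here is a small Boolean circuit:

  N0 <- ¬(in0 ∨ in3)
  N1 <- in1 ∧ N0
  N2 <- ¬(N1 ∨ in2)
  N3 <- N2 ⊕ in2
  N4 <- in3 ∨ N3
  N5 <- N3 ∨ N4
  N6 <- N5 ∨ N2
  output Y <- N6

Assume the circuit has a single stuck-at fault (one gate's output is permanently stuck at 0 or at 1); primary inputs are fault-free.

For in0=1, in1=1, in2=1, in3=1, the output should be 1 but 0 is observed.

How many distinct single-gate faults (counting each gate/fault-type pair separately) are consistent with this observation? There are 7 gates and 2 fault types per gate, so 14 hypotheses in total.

2

Fault-free: N0=0, N1=0, N2=0, N3=1, N4=1, N5=1, N6=1 → 1. Observed 0.
  N0 stuck-at-0: output 1 ✗
  N0 stuck-at-1: output 1 ✗
  N1 stuck-at-0: output 1 ✗
  N1 stuck-at-1: output 1 ✗
  N2 stuck-at-0: output 1 ✗
  N2 stuck-at-1: output 1 ✗
  N3 stuck-at-0: output 1 ✗
  N3 stuck-at-1: output 1 ✗
  N4 stuck-at-0: output 1 ✗
  N4 stuck-at-1: output 1 ✗
  N5 stuck-at-0: output 0 ✓
  N5 stuck-at-1: output 1 ✗
  N6 stuck-at-0: output 0 ✓
  N6 stuck-at-1: output 1 ✗
Consistent faults: {N5 stuck-at-0, N6 stuck-at-0} — 2 in all.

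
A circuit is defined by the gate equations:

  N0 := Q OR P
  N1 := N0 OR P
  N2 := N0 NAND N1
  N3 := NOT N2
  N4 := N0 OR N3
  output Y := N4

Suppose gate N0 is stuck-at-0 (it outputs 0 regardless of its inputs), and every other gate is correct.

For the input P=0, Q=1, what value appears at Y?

Propagate with N0 forced: N0=0 [stuck-at-0], N1=0, N2=1, N3=0, N4=0.
So Y = 0. (Without the fault it would be 1.)

0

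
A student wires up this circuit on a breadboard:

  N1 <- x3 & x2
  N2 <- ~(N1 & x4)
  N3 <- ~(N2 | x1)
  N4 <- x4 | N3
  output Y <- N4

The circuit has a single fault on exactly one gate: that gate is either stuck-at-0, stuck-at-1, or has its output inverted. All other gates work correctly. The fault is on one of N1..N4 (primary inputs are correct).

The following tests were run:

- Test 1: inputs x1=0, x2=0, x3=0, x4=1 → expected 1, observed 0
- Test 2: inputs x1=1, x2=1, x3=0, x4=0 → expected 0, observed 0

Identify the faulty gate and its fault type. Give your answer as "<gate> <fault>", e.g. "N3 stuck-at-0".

N4 stuck-at-0

Fault-free values for test 1 (x1=0, x2=0, x3=0, x4=1): N1=0, N2=1, N3=0, N4=1, giving Y=1. Observed 0.
Test 1: faults giving observed 0 are {N4 stuck-at-0, N4 inverted output}.
Test 2 (x1=1, x2=1, x3=0, x4=0): fault-free N1=0, N2=1, N3=0, N4=0 → 0; observed 0. Eliminates N4 inverted output.
Only N4 stuck-at-0 is consistent with every test.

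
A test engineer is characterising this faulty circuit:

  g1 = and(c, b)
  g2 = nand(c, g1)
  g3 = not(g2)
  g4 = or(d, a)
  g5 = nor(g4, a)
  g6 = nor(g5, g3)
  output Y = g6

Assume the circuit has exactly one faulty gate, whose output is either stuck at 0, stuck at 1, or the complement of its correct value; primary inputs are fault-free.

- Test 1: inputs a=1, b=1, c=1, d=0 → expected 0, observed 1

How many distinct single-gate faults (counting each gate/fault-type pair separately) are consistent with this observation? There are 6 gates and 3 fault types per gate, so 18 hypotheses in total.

8

Fault-free: g1=1, g2=0, g3=1, g4=1, g5=0, g6=0 → 0. Observed 1.
  g1: stuck-at-0, inverted output ✓; others ✗
  g2: stuck-at-1, inverted output ✓; others ✗
  g3: stuck-at-0, inverted output ✓; others ✗
  g4: none of the 3 fault types match ✗
  g5: none of the 3 fault types match ✗
  g6: stuck-at-1, inverted output ✓; others ✗
Consistent faults: {g1 stuck-at-0, g1 inverted output, g2 stuck-at-1, g2 inverted output, g3 stuck-at-0, g3 inverted output, g6 stuck-at-1, g6 inverted output} — 8 in all.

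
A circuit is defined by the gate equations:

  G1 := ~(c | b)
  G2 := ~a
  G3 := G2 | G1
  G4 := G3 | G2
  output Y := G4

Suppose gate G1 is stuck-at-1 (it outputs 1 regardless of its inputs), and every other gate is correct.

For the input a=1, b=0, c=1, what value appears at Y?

Propagate with G1 forced: G1=1 [stuck-at-1], G2=0, G3=1, G4=1.
So Y = 1. (Without the fault it would be 0.)

1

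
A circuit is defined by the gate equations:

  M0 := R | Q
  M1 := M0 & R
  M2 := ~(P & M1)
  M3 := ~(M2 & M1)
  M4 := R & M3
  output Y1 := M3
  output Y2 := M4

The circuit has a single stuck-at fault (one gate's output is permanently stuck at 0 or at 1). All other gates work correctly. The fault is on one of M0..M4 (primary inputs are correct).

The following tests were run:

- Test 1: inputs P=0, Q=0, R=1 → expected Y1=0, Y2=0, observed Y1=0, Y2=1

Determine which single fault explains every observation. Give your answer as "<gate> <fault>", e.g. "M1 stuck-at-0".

Fault-free values for test 1 (P=0, Q=0, R=1): M0=1, M1=1, M2=1, M3=0, M4=0, giving Y1=0, Y2=0. Observed Y1=0, Y2=1.
Test 1: faults giving observed Y1=0, Y2=1 are {M4 stuck-at-1}.
Only M4 stuck-at-1 is consistent with every test.

M4 stuck-at-1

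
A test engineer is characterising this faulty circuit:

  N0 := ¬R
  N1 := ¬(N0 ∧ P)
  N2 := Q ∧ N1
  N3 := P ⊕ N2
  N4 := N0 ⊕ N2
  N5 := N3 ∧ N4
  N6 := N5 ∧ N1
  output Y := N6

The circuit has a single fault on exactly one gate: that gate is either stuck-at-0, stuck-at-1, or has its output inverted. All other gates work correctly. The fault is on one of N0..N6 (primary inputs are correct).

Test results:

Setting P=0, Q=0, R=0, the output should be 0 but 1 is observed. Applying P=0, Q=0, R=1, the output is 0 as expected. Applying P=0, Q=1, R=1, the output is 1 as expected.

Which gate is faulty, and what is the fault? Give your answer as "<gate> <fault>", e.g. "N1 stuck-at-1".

N3 stuck-at-1

Fault-free values for test 1 (P=0, Q=0, R=0): N0=1, N1=1, N2=0, N3=0, N4=1, N5=0, N6=0, giving Y=0. Observed 1.
Test 1: faults giving observed 1 are {N3 stuck-at-1, N3 inverted output, N5 stuck-at-1, N5 inverted output, N6 stuck-at-1, N6 inverted output}.
Test 2 (P=0, Q=0, R=1): fault-free N0=0, N1=1, N2=0, N3=0, N4=0, N5=0, N6=0 → 0; observed 0. Eliminates N5 stuck-at-1, N5 inverted output, N6 stuck-at-1, N6 inverted output.
Test 3 (P=0, Q=1, R=1): fault-free N0=0, N1=1, N2=1, N3=1, N4=1, N5=1, N6=1 → 1; observed 1. Eliminates N3 inverted output.
Only N3 stuck-at-1 is consistent with every test.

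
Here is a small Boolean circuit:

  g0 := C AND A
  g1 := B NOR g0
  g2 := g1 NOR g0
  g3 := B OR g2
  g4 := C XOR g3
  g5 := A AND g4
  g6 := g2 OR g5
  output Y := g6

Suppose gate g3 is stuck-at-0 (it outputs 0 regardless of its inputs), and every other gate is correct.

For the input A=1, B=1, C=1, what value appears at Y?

1

Propagate with g3 forced: g0=1, g1=0, g2=0, g3=0 [stuck-at-0], g4=1, g5=1, g6=1.
So Y = 1. (Without the fault it would be 0.)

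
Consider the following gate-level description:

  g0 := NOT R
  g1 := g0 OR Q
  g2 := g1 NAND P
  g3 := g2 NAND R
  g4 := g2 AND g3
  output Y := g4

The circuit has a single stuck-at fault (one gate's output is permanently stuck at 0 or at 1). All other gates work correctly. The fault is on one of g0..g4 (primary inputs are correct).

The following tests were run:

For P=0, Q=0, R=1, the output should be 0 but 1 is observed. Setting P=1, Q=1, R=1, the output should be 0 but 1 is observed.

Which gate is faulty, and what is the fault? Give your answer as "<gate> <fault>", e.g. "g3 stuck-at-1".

g4 stuck-at-1

Fault-free values for test 1 (P=0, Q=0, R=1): g0=0, g1=0, g2=1, g3=0, g4=0, giving Y=0. Observed 1.
Test 1: faults giving observed 1 are {g3 stuck-at-1, g4 stuck-at-1}.
Test 2 (P=1, Q=1, R=1): fault-free g0=0, g1=1, g2=0, g3=1, g4=0 → 0; observed 1. Eliminates g3 stuck-at-1.
Only g4 stuck-at-1 is consistent with every test.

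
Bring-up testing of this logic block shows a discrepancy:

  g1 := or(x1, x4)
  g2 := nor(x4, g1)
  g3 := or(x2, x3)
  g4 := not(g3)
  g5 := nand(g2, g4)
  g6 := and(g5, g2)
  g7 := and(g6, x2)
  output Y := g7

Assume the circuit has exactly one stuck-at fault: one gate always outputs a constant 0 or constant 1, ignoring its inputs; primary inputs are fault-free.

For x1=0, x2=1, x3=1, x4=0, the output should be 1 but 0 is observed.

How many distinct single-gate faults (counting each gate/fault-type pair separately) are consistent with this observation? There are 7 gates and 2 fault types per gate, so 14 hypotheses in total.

7

Fault-free: g1=0, g2=1, g3=1, g4=0, g5=1, g6=1, g7=1 → 1. Observed 0.
  g1 stuck-at-0: output 1 ✗
  g1 stuck-at-1: output 0 ✓
  g2 stuck-at-0: output 0 ✓
  g2 stuck-at-1: output 1 ✗
  g3 stuck-at-0: output 0 ✓
  g3 stuck-at-1: output 1 ✗
  g4 stuck-at-0: output 1 ✗
  g4 stuck-at-1: output 0 ✓
  g5 stuck-at-0: output 0 ✓
  g5 stuck-at-1: output 1 ✗
  g6 stuck-at-0: output 0 ✓
  g6 stuck-at-1: output 1 ✗
  g7 stuck-at-0: output 0 ✓
  g7 stuck-at-1: output 1 ✗
Consistent faults: {g1 stuck-at-1, g2 stuck-at-0, g3 stuck-at-0, g4 stuck-at-1, g5 stuck-at-0, g6 stuck-at-0, g7 stuck-at-0} — 7 in all.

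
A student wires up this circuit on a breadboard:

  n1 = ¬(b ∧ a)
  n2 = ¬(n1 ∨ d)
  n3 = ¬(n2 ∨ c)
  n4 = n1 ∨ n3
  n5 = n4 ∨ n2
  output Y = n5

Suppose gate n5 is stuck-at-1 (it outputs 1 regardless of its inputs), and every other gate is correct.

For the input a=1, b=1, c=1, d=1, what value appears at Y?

Propagate with n5 forced: n1=0, n2=0, n3=0, n4=0, n5=1 [stuck-at-1].
So Y = 1. (Without the fault it would be 0.)

1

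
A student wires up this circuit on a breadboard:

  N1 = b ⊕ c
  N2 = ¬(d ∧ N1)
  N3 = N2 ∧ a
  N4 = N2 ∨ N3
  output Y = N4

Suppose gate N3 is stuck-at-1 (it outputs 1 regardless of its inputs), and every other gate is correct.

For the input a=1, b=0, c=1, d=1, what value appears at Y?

Propagate with N3 forced: N1=1, N2=0, N3=1 [stuck-at-1], N4=1.
So Y = 1. (Without the fault it would be 0.)

1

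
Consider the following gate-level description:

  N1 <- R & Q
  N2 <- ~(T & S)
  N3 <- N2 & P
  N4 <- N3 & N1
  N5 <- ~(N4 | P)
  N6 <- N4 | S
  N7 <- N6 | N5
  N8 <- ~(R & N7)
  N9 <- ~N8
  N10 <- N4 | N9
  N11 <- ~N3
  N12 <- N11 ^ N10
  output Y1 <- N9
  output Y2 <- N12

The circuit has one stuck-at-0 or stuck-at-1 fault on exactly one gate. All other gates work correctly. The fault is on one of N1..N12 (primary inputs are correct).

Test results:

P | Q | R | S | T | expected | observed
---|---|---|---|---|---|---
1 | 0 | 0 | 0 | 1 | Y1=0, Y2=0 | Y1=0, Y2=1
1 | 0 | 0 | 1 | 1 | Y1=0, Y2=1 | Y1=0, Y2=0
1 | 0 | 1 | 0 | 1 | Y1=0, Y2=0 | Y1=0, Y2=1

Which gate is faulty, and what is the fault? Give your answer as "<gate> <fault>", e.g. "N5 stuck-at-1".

Fault-free values for test 1 (P=1, Q=0, R=0, S=0, T=1): N1=0, N2=1, N3=1, N4=0, N5=0, N6=0, N7=0, N8=1, N9=0, N10=0, N11=0, N12=0, giving Y1=0, Y2=0. Observed Y1=0, Y2=1.
Test 1: faults giving observed Y1=0, Y2=1 are {N1 stuck-at-1, N2 stuck-at-0, N3 stuck-at-0, N4 stuck-at-1, N10 stuck-at-1, N11 stuck-at-1, N12 stuck-at-1}.
Test 2 (P=1, Q=0, R=0, S=1, T=1): fault-free N1=0, N2=0, N3=0, N4=0, N5=0, N6=1, N7=1, N8=1, N9=0, N10=0, N11=1, N12=1 → Y1=0, Y2=1; observed Y1=0, Y2=0. Eliminates N1 stuck-at-1, N2 stuck-at-0, N3 stuck-at-0, N11 stuck-at-1, N12 stuck-at-1.
Test 3 (P=1, Q=0, R=1, S=0, T=1): fault-free N1=0, N2=1, N3=1, N4=0, N5=0, N6=0, N7=0, N8=1, N9=0, N10=0, N11=0, N12=0 → Y1=0, Y2=0; observed Y1=0, Y2=1. Eliminates N4 stuck-at-1.
Only N10 stuck-at-1 is consistent with every test.

N10 stuck-at-1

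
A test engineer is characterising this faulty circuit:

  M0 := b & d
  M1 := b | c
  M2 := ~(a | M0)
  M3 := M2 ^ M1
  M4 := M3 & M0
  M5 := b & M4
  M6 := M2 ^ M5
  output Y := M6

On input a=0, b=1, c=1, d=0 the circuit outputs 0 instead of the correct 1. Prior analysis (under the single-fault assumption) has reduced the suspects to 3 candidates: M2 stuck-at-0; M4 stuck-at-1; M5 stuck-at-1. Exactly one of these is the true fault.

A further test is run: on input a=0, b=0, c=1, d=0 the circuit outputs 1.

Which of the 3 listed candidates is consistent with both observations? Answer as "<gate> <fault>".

Evaluate each candidate on input a=0, b=0, c=1, d=0:
  M2 stuck-at-0: M0=0, M1=1, M2=0 [stuck-at-0], M3=1, M4=0, M5=0, M6=0 → 0 — eliminated
  M4 stuck-at-1: M0=0, M1=1, M2=1, M3=0, M4=1 [stuck-at-1], M5=0, M6=1 → 1 — matches
  M5 stuck-at-1: M0=0, M1=1, M2=1, M3=0, M4=0, M5=1 [stuck-at-1], M6=0 → 0 — eliminated
Only M4 stuck-at-1 reproduces the observed 1.

M4 stuck-at-1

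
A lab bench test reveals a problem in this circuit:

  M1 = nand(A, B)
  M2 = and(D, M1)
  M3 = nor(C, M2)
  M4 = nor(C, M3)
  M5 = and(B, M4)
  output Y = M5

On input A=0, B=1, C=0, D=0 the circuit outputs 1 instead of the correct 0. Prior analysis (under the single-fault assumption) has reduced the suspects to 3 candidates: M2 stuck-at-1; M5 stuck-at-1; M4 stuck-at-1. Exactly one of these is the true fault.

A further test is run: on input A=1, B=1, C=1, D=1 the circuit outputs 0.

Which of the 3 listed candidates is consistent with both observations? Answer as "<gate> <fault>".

Evaluate each candidate on input A=1, B=1, C=1, D=1:
  M2 stuck-at-1: M1=0, M2=1 [stuck-at-1], M3=0, M4=0, M5=0 → 0 — matches
  M5 stuck-at-1: M1=0, M2=0, M3=0, M4=0, M5=1 [stuck-at-1] → 1 — eliminated
  M4 stuck-at-1: M1=0, M2=0, M3=0, M4=1 [stuck-at-1], M5=1 → 1 — eliminated
Only M2 stuck-at-1 reproduces the observed 0.

M2 stuck-at-1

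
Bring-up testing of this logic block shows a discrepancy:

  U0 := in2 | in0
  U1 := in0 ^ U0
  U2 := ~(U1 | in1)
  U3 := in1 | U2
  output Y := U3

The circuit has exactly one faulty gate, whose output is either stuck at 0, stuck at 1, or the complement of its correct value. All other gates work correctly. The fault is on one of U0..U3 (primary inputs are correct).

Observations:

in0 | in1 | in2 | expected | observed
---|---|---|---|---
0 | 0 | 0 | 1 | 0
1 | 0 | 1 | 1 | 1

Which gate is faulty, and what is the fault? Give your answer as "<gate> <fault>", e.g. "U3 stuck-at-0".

U0 stuck-at-1

Fault-free values for test 1 (in0=0, in1=0, in2=0): U0=0, U1=0, U2=1, U3=1, giving Y=1. Observed 0.
Test 1: faults giving observed 0 are {U0 stuck-at-1, U0 inverted output, U1 stuck-at-1, U1 inverted output, U2 stuck-at-0, U2 inverted output, U3 stuck-at-0, U3 inverted output}.
Test 2 (in0=1, in1=0, in2=1): fault-free U0=1, U1=0, U2=1, U3=1 → 1; observed 1. Eliminates U0 inverted output, U1 stuck-at-1, U1 inverted output, U2 stuck-at-0, U2 inverted output, U3 stuck-at-0, U3 inverted output.
Only U0 stuck-at-1 is consistent with every test.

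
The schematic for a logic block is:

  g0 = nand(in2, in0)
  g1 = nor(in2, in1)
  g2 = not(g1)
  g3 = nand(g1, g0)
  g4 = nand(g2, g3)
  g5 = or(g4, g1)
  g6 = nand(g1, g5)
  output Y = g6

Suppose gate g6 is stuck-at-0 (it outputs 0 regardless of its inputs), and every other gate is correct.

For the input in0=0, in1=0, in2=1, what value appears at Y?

Propagate with g6 forced: g0=1, g1=0, g2=1, g3=1, g4=0, g5=0, g6=0 [stuck-at-0].
So Y = 0. (Without the fault it would be 1.)

0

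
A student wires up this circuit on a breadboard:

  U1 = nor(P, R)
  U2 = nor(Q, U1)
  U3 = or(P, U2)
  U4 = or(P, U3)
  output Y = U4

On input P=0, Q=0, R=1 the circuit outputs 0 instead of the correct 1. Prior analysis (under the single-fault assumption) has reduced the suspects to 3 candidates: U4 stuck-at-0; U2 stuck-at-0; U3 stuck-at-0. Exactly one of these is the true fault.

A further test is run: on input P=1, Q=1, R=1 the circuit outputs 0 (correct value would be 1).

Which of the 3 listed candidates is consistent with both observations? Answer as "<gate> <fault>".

Evaluate each candidate on input P=1, Q=1, R=1:
  U4 stuck-at-0: U1=0, U2=0, U3=1, U4=0 [stuck-at-0] → 0 — matches
  U2 stuck-at-0: U1=0, U2=0 [stuck-at-0], U3=1, U4=1 → 1 — eliminated
  U3 stuck-at-0: U1=0, U2=0, U3=0 [stuck-at-0], U4=1 → 1 — eliminated
Only U4 stuck-at-0 reproduces the observed 0.

U4 stuck-at-0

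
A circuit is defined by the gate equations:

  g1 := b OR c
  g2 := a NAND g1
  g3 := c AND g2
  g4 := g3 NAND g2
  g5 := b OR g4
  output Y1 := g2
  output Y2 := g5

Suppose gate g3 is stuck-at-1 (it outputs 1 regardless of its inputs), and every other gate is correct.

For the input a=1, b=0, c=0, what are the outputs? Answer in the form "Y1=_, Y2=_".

Y1=1, Y2=0

Propagate with g3 forced: g1=0, g2=1, g3=1 [stuck-at-1], g4=0, g5=0.
So the outputs are Y1=1, Y2=0. (Without the fault they would be Y1=1, Y2=1.)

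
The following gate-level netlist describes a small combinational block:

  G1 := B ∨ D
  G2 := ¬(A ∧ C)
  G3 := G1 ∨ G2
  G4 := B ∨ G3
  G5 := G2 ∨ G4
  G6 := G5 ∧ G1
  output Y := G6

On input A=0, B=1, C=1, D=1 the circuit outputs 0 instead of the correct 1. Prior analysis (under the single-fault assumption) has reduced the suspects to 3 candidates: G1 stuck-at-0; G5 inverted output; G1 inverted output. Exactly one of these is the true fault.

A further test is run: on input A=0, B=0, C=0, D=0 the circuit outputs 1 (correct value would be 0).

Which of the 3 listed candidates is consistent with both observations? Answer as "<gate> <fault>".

G1 inverted output

Evaluate each candidate on input A=0, B=0, C=0, D=0:
  G1 stuck-at-0: G1=0 [stuck-at-0], G2=1, G3=1, G4=1, G5=1, G6=0 → 0 — eliminated
  G5 inverted output: G1=0, G2=1, G3=1, G4=1, G5=0 [inverted output], G6=0 → 0 — eliminated
  G1 inverted output: G1=1 [inverted output], G2=1, G3=1, G4=1, G5=1, G6=1 → 1 — matches
Only G1 inverted output reproduces the observed 1.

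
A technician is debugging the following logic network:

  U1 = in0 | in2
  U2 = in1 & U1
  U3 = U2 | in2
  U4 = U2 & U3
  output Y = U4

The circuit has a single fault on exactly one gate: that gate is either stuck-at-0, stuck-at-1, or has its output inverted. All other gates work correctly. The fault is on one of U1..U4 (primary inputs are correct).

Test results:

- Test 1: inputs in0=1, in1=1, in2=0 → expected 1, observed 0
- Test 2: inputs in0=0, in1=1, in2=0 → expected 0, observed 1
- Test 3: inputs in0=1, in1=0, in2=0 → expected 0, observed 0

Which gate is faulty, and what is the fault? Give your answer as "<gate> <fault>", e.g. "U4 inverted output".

U1 inverted output

Fault-free values for test 1 (in0=1, in1=1, in2=0): U1=1, U2=1, U3=1, U4=1, giving Y=1. Observed 0.
Test 1: faults giving observed 0 are {U1 stuck-at-0, U1 inverted output, U2 stuck-at-0, U2 inverted output, U3 stuck-at-0, U3 inverted output, U4 stuck-at-0, U4 inverted output}.
Test 2 (in0=0, in1=1, in2=0): fault-free U1=0, U2=0, U3=0, U4=0 → 0; observed 1. Eliminates U1 stuck-at-0, U2 stuck-at-0, U3 stuck-at-0, U3 inverted output, U4 stuck-at-0.
Test 3 (in0=1, in1=0, in2=0): fault-free U1=1, U2=0, U3=0, U4=0 → 0; observed 0. Eliminates U2 inverted output, U4 inverted output.
Only U1 inverted output is consistent with every test.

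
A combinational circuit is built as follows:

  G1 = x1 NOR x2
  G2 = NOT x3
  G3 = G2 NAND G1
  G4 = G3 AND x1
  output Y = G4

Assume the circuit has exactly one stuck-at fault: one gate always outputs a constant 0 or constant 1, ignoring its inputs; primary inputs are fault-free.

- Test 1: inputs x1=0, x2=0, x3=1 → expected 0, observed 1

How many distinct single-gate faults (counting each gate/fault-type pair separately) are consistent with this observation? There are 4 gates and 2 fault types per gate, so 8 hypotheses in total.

1

Fault-free: G1=1, G2=0, G3=1, G4=0 → 0. Observed 1.
  G1 stuck-at-0: output 0 ✗
  G1 stuck-at-1: output 0 ✗
  G2 stuck-at-0: output 0 ✗
  G2 stuck-at-1: output 0 ✗
  G3 stuck-at-0: output 0 ✗
  G3 stuck-at-1: output 0 ✗
  G4 stuck-at-0: output 0 ✗
  G4 stuck-at-1: output 1 ✓
Consistent faults: {G4 stuck-at-1} — 1 in all.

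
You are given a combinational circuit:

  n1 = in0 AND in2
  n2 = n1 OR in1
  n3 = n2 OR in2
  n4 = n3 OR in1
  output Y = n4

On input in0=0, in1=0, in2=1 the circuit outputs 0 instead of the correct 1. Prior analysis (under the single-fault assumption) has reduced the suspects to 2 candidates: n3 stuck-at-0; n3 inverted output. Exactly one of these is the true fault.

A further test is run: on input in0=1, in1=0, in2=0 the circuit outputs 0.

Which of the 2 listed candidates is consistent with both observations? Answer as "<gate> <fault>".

Evaluate each candidate on input in0=1, in1=0, in2=0:
  n3 stuck-at-0: n1=0, n2=0, n3=0 [stuck-at-0], n4=0 → 0 — matches
  n3 inverted output: n1=0, n2=0, n3=1 [inverted output], n4=1 → 1 — eliminated
Only n3 stuck-at-0 reproduces the observed 0.

n3 stuck-at-0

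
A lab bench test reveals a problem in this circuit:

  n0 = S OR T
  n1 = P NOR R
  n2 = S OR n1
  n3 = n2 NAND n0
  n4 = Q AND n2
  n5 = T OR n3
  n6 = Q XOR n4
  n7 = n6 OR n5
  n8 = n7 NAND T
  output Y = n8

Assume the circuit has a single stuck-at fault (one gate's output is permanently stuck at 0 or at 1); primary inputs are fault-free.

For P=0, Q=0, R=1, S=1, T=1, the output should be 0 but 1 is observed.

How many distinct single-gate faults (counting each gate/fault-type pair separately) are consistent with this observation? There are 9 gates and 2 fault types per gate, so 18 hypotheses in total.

3

Fault-free: n0=1, n1=0, n2=1, n3=0, n4=0, n5=1, n6=0, n7=1, n8=0 → 0. Observed 1.
  n0: none of the 2 fault types match ✗
  n1: none of the 2 fault types match ✗
  n2: none of the 2 fault types match ✗
  n3: none of the 2 fault types match ✗
  n4: none of the 2 fault types match ✗
  n5: stuck-at-0 ✓; others ✗
  n6: none of the 2 fault types match ✗
  n7: stuck-at-0 ✓; others ✗
  n8: stuck-at-1 ✓; others ✗
Consistent faults: {n5 stuck-at-0, n7 stuck-at-0, n8 stuck-at-1} — 3 in all.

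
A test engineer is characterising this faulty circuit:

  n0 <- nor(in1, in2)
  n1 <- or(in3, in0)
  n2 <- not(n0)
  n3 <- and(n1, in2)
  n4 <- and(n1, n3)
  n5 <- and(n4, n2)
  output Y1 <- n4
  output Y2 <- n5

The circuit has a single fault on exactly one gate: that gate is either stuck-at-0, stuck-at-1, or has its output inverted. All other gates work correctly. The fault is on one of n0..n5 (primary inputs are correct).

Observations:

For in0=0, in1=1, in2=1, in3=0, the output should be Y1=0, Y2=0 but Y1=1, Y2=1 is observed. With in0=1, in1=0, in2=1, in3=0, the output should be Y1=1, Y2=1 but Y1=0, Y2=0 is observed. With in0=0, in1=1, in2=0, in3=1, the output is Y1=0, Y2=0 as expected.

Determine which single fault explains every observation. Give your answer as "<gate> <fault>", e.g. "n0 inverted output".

n1 inverted output

Fault-free values for test 1 (in0=0, in1=1, in2=1, in3=0): n0=0, n1=0, n2=1, n3=0, n4=0, n5=0, giving Y1=0, Y2=0. Observed Y1=1, Y2=1.
Test 1: faults giving observed Y1=1, Y2=1 are {n1 stuck-at-1, n1 inverted output, n4 stuck-at-1, n4 inverted output}.
Test 2 (in0=1, in1=0, in2=1, in3=0): fault-free n0=0, n1=1, n2=1, n3=1, n4=1, n5=1 → Y1=1, Y2=1; observed Y1=0, Y2=0. Eliminates n1 stuck-at-1, n4 stuck-at-1.
Test 3 (in0=0, in1=1, in2=0, in3=1): fault-free n0=0, n1=1, n2=1, n3=0, n4=0, n5=0 → Y1=0, Y2=0; observed Y1=0, Y2=0. Eliminates n4 inverted output.
Only n1 inverted output is consistent with every test.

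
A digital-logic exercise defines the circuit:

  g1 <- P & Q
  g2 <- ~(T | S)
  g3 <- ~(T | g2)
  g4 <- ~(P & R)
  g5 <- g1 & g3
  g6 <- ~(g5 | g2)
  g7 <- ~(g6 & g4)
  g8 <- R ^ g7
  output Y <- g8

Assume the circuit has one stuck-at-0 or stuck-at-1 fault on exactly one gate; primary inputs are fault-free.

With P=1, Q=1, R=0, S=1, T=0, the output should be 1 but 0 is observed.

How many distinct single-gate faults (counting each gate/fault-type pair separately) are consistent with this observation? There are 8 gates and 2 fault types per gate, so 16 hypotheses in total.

Fault-free: g1=1, g2=0, g3=1, g4=1, g5=1, g6=0, g7=1, g8=1 → 1. Observed 0.
  g1: stuck-at-0 ✓; others ✗
  g2: none of the 2 fault types match ✗
  g3: stuck-at-0 ✓; others ✗
  g4: none of the 2 fault types match ✗
  g5: stuck-at-0 ✓; others ✗
  g6: stuck-at-1 ✓; others ✗
  g7: stuck-at-0 ✓; others ✗
  g8: stuck-at-0 ✓; others ✗
Consistent faults: {g1 stuck-at-0, g3 stuck-at-0, g5 stuck-at-0, g6 stuck-at-1, g7 stuck-at-0, g8 stuck-at-0} — 6 in all.

6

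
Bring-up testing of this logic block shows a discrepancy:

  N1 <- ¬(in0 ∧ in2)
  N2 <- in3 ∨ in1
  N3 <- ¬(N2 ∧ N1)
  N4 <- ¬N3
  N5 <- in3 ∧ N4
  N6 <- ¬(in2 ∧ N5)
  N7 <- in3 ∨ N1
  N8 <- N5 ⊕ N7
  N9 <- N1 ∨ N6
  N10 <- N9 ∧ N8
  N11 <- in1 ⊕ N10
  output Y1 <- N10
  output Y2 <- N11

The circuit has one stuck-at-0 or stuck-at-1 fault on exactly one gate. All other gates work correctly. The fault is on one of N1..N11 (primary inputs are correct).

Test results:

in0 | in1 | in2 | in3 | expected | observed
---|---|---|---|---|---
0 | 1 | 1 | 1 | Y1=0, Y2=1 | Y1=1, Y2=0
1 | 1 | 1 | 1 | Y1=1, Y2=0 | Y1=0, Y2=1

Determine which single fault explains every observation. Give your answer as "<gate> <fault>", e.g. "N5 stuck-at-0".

N7 stuck-at-0

Fault-free values for test 1 (in0=0, in1=1, in2=1, in3=1): N1=1, N2=1, N3=0, N4=1, N5=1, N6=0, N7=1, N8=0, N9=1, N10=0, N11=1, giving Y1=0, Y2=1. Observed Y1=1, Y2=0.
Test 1: faults giving observed Y1=1, Y2=0 are {N1 stuck-at-0, N2 stuck-at-0, N3 stuck-at-1, N4 stuck-at-0, N5 stuck-at-0, N7 stuck-at-0, N8 stuck-at-1, N10 stuck-at-1}.
Test 2 (in0=1, in1=1, in2=1, in3=1): fault-free N1=0, N2=1, N3=1, N4=0, N5=0, N6=1, N7=1, N8=1, N9=1, N10=1, N11=0 → Y1=1, Y2=0; observed Y1=0, Y2=1. Eliminates N1 stuck-at-0, N2 stuck-at-0, N3 stuck-at-1, N4 stuck-at-0, N5 stuck-at-0, N8 stuck-at-1, N10 stuck-at-1.
Only N7 stuck-at-0 is consistent with every test.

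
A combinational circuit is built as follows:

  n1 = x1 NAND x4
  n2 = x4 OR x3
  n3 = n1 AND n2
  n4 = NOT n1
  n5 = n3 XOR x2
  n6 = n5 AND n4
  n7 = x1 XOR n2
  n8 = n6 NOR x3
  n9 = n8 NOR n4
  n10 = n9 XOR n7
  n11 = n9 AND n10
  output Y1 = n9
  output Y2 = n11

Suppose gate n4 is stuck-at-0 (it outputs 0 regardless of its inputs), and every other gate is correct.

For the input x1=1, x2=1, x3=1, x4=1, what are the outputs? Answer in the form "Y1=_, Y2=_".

Propagate with n4 forced: n1=0, n2=1, n3=0, n4=0 [stuck-at-0], n5=1, n6=0, n7=0, n8=0, n9=1, n10=1, n11=1.
So the outputs are Y1=1, Y2=1. (Without the fault they would be Y1=0, Y2=0.)

Y1=1, Y2=1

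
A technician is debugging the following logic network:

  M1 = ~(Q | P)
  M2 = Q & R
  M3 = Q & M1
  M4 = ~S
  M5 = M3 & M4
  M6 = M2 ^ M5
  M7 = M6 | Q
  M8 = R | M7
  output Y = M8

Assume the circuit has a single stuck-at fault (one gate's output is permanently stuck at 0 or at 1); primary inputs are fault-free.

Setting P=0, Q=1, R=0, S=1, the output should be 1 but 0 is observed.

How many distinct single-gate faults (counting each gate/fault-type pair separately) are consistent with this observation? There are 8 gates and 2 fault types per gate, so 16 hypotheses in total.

Fault-free: M1=0, M2=0, M3=0, M4=0, M5=0, M6=0, M7=1, M8=1 → 1. Observed 0.
  M1: none of the 2 fault types match ✗
  M2: none of the 2 fault types match ✗
  M3: none of the 2 fault types match ✗
  M4: none of the 2 fault types match ✗
  M5: none of the 2 fault types match ✗
  M6: none of the 2 fault types match ✗
  M7: stuck-at-0 ✓; others ✗
  M8: stuck-at-0 ✓; others ✗
Consistent faults: {M7 stuck-at-0, M8 stuck-at-0} — 2 in all.

2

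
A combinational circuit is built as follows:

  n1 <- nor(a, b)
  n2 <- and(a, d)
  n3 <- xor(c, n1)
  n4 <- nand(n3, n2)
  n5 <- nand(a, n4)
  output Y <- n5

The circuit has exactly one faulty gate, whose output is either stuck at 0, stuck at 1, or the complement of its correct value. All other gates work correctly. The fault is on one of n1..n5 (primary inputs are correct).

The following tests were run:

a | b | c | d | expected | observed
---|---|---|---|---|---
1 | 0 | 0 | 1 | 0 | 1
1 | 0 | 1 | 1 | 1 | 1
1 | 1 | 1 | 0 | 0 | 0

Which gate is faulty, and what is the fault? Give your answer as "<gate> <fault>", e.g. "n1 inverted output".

Fault-free values for test 1 (a=1, b=0, c=0, d=1): n1=0, n2=1, n3=0, n4=1, n5=0, giving Y=0. Observed 1.
Test 1: faults giving observed 1 are {n1 stuck-at-1, n1 inverted output, n3 stuck-at-1, n3 inverted output, n4 stuck-at-0, n4 inverted output, n5 stuck-at-1, n5 inverted output}.
Test 2 (a=1, b=0, c=1, d=1): fault-free n1=0, n2=1, n3=1, n4=0, n5=1 → 1; observed 1. Eliminates n1 stuck-at-1, n1 inverted output, n3 inverted output, n4 inverted output, n5 inverted output.
Test 3 (a=1, b=1, c=1, d=0): fault-free n1=0, n2=0, n3=1, n4=1, n5=0 → 0; observed 0. Eliminates n4 stuck-at-0, n5 stuck-at-1.
Only n3 stuck-at-1 is consistent with every test.

n3 stuck-at-1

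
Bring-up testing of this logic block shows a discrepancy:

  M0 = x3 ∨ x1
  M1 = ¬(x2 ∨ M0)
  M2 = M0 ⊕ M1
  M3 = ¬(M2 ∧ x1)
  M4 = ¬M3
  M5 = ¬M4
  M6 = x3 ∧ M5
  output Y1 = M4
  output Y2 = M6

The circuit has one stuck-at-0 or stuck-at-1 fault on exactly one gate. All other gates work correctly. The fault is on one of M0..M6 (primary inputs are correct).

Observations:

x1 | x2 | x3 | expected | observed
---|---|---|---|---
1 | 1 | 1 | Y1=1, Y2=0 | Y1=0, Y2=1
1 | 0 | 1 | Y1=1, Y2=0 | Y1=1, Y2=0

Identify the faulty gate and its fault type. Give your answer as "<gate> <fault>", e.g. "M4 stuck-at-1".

M0 stuck-at-0

Fault-free values for test 1 (x1=1, x2=1, x3=1): M0=1, M1=0, M2=1, M3=0, M4=1, M5=0, M6=0, giving Y1=1, Y2=0. Observed Y1=0, Y2=1.
Test 1: faults giving observed Y1=0, Y2=1 are {M0 stuck-at-0, M1 stuck-at-1, M2 stuck-at-0, M3 stuck-at-1, M4 stuck-at-0}.
Test 2 (x1=1, x2=0, x3=1): fault-free M0=1, M1=0, M2=1, M3=0, M4=1, M5=0, M6=0 → Y1=1, Y2=0; observed Y1=1, Y2=0. Eliminates M1 stuck-at-1, M2 stuck-at-0, M3 stuck-at-1, M4 stuck-at-0.
Only M0 stuck-at-0 is consistent with every test.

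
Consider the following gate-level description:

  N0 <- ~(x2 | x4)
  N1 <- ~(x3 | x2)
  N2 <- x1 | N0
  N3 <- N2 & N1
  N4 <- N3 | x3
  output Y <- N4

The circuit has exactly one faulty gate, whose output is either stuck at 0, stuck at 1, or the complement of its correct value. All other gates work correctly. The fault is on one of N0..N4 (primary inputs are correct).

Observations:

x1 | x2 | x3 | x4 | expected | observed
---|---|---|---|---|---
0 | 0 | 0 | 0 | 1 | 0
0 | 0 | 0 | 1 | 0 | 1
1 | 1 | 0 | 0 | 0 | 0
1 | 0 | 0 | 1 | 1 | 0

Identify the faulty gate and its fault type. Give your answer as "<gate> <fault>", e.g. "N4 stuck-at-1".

N2 inverted output

Fault-free values for test 1 (x1=0, x2=0, x3=0, x4=0): N0=1, N1=1, N2=1, N3=1, N4=1, giving Y=1. Observed 0.
Test 1: faults giving observed 0 are {N0 stuck-at-0, N0 inverted output, N1 stuck-at-0, N1 inverted output, N2 stuck-at-0, N2 inverted output, N3 stuck-at-0, N3 inverted output, N4 stuck-at-0, N4 inverted output}.
Test 2 (x1=0, x2=0, x3=0, x4=1): fault-free N0=0, N1=1, N2=0, N3=0, N4=0 → 0; observed 1. Eliminates N0 stuck-at-0, N1 stuck-at-0, N1 inverted output, N2 stuck-at-0, N3 stuck-at-0, N4 stuck-at-0.
Test 3 (x1=1, x2=1, x3=0, x4=0): fault-free N0=0, N1=0, N2=1, N3=0, N4=0 → 0; observed 0. Eliminates N3 inverted output, N4 inverted output.
Test 4 (x1=1, x2=0, x3=0, x4=1): fault-free N0=0, N1=1, N2=1, N3=1, N4=1 → 1; observed 0. Eliminates N0 inverted output.
Only N2 inverted output is consistent with every test.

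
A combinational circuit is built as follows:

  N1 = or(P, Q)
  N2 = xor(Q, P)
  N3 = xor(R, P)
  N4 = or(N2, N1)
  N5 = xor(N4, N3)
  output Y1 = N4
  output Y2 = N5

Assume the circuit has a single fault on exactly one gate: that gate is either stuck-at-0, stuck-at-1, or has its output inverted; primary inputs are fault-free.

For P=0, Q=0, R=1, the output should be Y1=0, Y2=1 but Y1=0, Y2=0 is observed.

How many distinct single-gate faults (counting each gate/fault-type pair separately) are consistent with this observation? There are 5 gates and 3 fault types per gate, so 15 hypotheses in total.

Fault-free: N1=0, N2=0, N3=1, N4=0, N5=1 → Y1=0, Y2=1. Observed Y1=0, Y2=0.
  N1: none of the 3 fault types match ✗
  N2: none of the 3 fault types match ✗
  N3: stuck-at-0, inverted output ✓; others ✗
  N4: none of the 3 fault types match ✗
  N5: stuck-at-0, inverted output ✓; others ✗
Consistent faults: {N3 stuck-at-0, N3 inverted output, N5 stuck-at-0, N5 inverted output} — 4 in all.

4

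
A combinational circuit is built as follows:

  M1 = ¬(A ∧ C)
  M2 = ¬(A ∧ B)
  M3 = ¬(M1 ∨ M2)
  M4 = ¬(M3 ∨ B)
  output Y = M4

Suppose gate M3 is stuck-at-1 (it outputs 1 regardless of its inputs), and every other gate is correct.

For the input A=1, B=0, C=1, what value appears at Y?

Propagate with M3 forced: M1=0, M2=1, M3=1 [stuck-at-1], M4=0.
So Y = 0. (Without the fault it would be 1.)

0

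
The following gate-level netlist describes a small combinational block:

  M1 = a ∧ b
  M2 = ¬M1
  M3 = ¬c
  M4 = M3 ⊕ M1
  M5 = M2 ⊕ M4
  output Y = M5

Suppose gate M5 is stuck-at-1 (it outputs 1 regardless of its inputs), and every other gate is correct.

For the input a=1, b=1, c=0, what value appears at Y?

Propagate with M5 forced: M1=1, M2=0, M3=1, M4=0, M5=1 [stuck-at-1].
So Y = 1. (Without the fault it would be 0.)

1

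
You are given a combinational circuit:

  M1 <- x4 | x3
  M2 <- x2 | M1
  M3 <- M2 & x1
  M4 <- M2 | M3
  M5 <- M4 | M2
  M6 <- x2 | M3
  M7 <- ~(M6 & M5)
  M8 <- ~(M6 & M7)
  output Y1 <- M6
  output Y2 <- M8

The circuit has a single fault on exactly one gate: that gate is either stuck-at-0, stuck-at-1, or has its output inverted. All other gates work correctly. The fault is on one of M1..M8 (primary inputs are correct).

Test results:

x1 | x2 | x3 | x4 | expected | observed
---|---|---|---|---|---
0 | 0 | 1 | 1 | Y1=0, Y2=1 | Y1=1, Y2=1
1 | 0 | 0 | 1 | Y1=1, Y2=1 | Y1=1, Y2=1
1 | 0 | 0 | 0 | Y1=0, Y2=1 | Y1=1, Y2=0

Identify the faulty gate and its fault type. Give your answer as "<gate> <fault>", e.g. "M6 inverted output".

M6 stuck-at-1

Fault-free values for test 1 (x1=0, x2=0, x3=1, x4=1): M1=1, M2=1, M3=0, M4=1, M5=1, M6=0, M7=1, M8=1, giving Y1=0, Y2=1. Observed Y1=1, Y2=1.
Test 1: faults giving observed Y1=1, Y2=1 are {M3 stuck-at-1, M3 inverted output, M6 stuck-at-1, M6 inverted output}.
Test 2 (x1=1, x2=0, x3=0, x4=1): fault-free M1=1, M2=1, M3=1, M4=1, M5=1, M6=1, M7=0, M8=1 → Y1=1, Y2=1; observed Y1=1, Y2=1. Eliminates M3 inverted output, M6 inverted output.
Test 3 (x1=1, x2=0, x3=0, x4=0): fault-free M1=0, M2=0, M3=0, M4=0, M5=0, M6=0, M7=1, M8=1 → Y1=0, Y2=1; observed Y1=1, Y2=0. Eliminates M3 stuck-at-1.
Only M6 stuck-at-1 is consistent with every test.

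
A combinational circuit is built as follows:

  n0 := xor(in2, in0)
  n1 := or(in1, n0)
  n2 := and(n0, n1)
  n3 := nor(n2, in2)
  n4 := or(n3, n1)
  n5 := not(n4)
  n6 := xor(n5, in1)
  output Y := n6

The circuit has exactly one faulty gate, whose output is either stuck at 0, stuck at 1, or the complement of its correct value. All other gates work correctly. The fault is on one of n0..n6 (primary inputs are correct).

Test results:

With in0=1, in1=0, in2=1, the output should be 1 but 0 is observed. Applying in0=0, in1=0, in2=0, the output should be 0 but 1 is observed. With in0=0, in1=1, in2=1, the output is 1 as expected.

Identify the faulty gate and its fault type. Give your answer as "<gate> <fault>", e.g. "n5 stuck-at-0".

Fault-free values for test 1 (in0=1, in1=0, in2=1): n0=0, n1=0, n2=0, n3=0, n4=0, n5=1, n6=1, giving Y=1. Observed 0.
Test 1: faults giving observed 0 are {n0 stuck-at-1, n0 inverted output, n1 stuck-at-1, n1 inverted output, n3 stuck-at-1, n3 inverted output, n4 stuck-at-1, n4 inverted output, n5 stuck-at-0, n5 inverted output, n6 stuck-at-0, n6 inverted output}.
Test 2 (in0=0, in1=0, in2=0): fault-free n0=0, n1=0, n2=0, n3=1, n4=1, n5=0, n6=0 → 0; observed 1. Eliminates n0 stuck-at-1, n0 inverted output, n1 stuck-at-1, n1 inverted output, n3 stuck-at-1, n4 stuck-at-1, n5 stuck-at-0, n6 stuck-at-0.
Test 3 (in0=0, in1=1, in2=1): fault-free n0=1, n1=1, n2=1, n3=0, n4=1, n5=0, n6=1 → 1; observed 1. Eliminates n4 inverted output, n5 inverted output, n6 inverted output.
Only n3 inverted output is consistent with every test.

n3 inverted output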